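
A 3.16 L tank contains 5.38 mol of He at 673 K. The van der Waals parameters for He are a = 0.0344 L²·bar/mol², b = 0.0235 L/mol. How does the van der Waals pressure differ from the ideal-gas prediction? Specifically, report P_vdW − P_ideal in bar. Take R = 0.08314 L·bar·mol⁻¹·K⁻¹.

ΔP ≈ 3.871 bar

Ideal: P_ideal = nRT/V = (5.38)(0.08314)(673)/3.16 = 95.2621 bar
vdW: P = nRT/(V − nb) − a n²/V² = 301.028/3.03357 − 0.995687/9.98560 = 99.2323 − 0.0997123 = 99.1326 bar
ΔP = 99.1326 − 95.2621 = 3.871 bar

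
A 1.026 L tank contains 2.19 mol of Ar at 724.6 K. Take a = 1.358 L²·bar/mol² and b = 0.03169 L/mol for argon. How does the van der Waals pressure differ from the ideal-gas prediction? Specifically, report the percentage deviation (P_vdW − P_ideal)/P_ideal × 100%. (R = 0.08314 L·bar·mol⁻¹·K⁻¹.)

Ideal: P_ideal = nRT/V = (2.19)(0.08314)(724.6)/1.026 = 128.589 bar
vdW: P = nRT/(V − nb) − a n²/V² = 131.933/0.956599 − 6.51310/1.05268 = 137.919 − 6.18716 = 131.732 bar
% deviation = (131.732 − 128.589)/128.589 × 100% = 2.44%

2.44 %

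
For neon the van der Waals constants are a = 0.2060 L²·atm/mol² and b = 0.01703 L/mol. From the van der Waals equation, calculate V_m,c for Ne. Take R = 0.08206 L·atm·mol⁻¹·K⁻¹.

V_m,c ≈ 0.05109 L/mol

For a van der Waals gas, V_m,c = 3b.
V_m,c = 3×0.01703 = 0.05109 L/mol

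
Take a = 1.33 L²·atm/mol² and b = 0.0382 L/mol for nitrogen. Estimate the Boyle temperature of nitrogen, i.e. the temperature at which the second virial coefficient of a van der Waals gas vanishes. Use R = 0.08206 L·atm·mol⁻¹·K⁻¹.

For a van der Waals gas the second virial coefficient B₂ = b − a/(RT) vanishes at T_B = a/(Rb).
T_B = 1.33/(0.08206×0.0382) = 1.33/0.0031347 = 424.3 K

T_B ≈ 424.3 K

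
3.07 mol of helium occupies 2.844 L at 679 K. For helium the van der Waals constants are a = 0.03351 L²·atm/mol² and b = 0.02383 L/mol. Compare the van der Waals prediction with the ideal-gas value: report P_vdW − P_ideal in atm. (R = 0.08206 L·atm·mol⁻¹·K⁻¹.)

Ideal: P_ideal = nRT/V = (3.07)(0.08206)(679)/2.844 = 60.1465 atm
vdW: P = nRT/(V − nb) − a n²/V² = 171.057/2.77084 − 0.315828/8.08834 = 61.7347 − 0.0390473 = 61.6957 atm
ΔP = 61.6957 − 60.1465 = 1.549 atm

ΔP ≈ 1.549 atm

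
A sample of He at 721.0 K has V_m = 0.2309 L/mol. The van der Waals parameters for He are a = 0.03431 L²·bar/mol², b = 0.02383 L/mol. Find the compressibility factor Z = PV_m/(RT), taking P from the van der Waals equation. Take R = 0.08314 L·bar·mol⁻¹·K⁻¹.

P = RT/(V_m − b) − a/V_m² = (0.08314)(721.0)/(0.2309 − 0.02383) − 0.03431/(0.2309)²
  = 59.944/0.20707 − 0.64354 = 289.49 − 0.64354 = 288.85 bar
Z = PV_m/(RT) = (288.85)(0.2309)/((0.08314)(721.0)) = 66.695/59.944 = 1.113

Z ≈ 1.113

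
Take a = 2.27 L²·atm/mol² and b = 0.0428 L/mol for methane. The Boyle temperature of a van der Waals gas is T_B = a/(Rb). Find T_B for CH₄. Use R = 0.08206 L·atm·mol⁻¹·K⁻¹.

T_B ≈ 646.3 K

For a van der Waals gas the second virial coefficient B₂ = b − a/(RT) vanishes at T_B = a/(Rb).
T_B = 2.27/(0.08206×0.0428) = 2.27/0.0035122 = 646.3 K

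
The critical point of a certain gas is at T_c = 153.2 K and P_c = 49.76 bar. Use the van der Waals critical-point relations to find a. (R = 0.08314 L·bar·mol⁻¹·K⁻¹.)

a ≈ 1.375 L²·bar/mol²

From T_c = 8a/(27Rb) and P_c = a/(27b²): a = 27 R² T_c²/(64 P_c).
a = 27×(0.08314)²×(153.2)²/(64×49.76) = 4380.3/3184.6 = 1.375 L²·bar/mol²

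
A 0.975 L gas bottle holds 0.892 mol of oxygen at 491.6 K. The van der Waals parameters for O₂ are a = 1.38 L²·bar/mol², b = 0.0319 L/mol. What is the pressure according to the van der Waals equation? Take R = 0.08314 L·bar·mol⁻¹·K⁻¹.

P ≈ 37.36 bar

P = nRT/(V − nb) − a n²/V²
nRT/(V − nb) = (0.892)(0.08314)(491.6)/(0.975 − 0.892×0.0319) = 36.457/0.94655 = 38.516 bar
a n²/V² = (1.38)(0.892)²/(0.975)² = 1.1550 bar
P = 38.516 − 1.1550 = 37.36 bar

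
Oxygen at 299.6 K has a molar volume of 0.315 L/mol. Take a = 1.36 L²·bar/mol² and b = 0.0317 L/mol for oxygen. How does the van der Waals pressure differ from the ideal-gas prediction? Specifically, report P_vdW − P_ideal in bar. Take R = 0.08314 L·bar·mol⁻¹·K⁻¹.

ΔP ≈ -4.858 bar

Ideal: P_ideal = RT/V_m = (0.08314)(299.6)/0.315 = 79.0754 bar
vdW: P = RT/(V_m − b) − a/V_m² = 24.9087/0.283300 − 1.36/0.0992250 = 87.9234 − 13.7062 = 74.2172 bar
ΔP = 74.2172 − 79.0754 = -4.858 bar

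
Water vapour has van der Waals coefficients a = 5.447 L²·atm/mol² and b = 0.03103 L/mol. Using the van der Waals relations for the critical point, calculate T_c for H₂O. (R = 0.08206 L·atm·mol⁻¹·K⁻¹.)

For a van der Waals gas, T_c = 8a/(27Rb).
T_c = 8×5.447/(27×0.08206×0.03103) = 43.576/0.068751 = 633.8 K

T_c ≈ 633.8 K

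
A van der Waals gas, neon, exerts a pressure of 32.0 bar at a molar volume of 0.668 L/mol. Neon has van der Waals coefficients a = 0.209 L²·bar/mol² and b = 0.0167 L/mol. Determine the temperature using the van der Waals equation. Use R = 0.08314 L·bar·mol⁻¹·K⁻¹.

T ≈ 254.3 K

T = (P + a/V_m²)(V_m − b)/R
P + a/V_m² = 32.0 + 0.209/(0.668)² = 32.468 bar
V_m − b = 0.668 − 0.0167 = 0.65130 L/mol
T = (32.468)(0.65130)/0.08314 = 254.3 K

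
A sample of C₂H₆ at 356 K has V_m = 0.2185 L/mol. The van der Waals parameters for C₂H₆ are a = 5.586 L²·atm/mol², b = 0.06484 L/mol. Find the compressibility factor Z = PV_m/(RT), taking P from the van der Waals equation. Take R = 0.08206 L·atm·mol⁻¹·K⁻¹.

Z ≈ 0.5468

P = RT/(V_m − b) − a/V_m² = (0.08206)(356)/(0.2185 − 0.06484) − 5.586/(0.2185)²
  = 29.213/0.15366 − 117.00 = 190.11 − 117.00 = 73.11 atm
Z = PV_m/(RT) = (73.11)(0.2185)/((0.08206)(356)) = 15.975/29.213 = 0.5468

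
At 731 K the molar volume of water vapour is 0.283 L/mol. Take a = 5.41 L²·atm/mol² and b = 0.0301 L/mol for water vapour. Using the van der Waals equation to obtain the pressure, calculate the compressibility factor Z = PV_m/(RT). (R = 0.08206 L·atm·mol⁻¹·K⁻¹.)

Z ≈ 0.8003

P = RT/(V_m − b) − a/V_m² = (0.08206)(731)/(0.283 − 0.0301) − 5.41/(0.283)²
  = 59.986/0.25290 − 67.550 = 237.19 − 67.550 = 169.64 atm
Z = PV_m/(RT) = (169.64)(0.283)/((0.08206)(731)) = 48.008/59.986 = 0.8003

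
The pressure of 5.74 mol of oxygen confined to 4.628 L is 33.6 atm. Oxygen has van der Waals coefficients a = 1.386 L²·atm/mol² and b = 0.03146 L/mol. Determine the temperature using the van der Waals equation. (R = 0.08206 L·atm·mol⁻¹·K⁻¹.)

T = (P + a n²/V²)(V − nb)/(nR)
P + a n²/V² = 33.6 + (1.386)(5.74)²/(4.628)² = 35.732 atm
V − nb = 4.628 − (5.74)(0.03146) = 4.4474 L
T = (35.732)(4.4474)/((5.74)(0.08206)) = 337.4 K

T ≈ 337.4 K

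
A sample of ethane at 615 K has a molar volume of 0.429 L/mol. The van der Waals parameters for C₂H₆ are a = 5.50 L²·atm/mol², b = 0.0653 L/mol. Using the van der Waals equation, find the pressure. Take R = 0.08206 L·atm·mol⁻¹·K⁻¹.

P ≈ 108.9 atm

P = RT/(V_m − b) − a/V_m²
RT/(V_m − b) = (0.08206)(615)/(0.429 − 0.0653) = 50.467/0.36370 = 138.76 atm
a/V_m² = 5.50/(0.429)² = 29.885 atm
P = 138.76 − 29.885 = 108.9 atm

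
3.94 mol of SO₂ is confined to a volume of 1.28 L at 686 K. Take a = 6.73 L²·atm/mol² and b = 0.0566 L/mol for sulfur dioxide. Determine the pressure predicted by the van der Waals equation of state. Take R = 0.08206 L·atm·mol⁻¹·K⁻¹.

P = nRT/(V − nb) − a n²/V²
nRT/(V − nb) = (3.94)(0.08206)(686)/(1.28 − 3.94×0.0566) = 221.80/1.0570 = 209.84 atm
a n²/V² = (6.73)(3.94)²/(1.28)² = 63.766 atm
P = 209.84 − 63.766 = 146.1 atm

P ≈ 146.1 atm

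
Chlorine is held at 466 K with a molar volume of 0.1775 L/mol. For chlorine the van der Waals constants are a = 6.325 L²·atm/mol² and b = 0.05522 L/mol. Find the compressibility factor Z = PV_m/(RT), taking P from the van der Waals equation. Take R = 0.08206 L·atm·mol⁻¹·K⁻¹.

P = RT/(V_m − b) − a/V_m² = (0.08206)(466)/(0.1775 − 0.05522) − 6.325/(0.1775)²
  = 38.240/0.12228 − 200.75 = 312.72 − 200.75 = 111.97 atm
Z = PV_m/(RT) = (111.97)(0.1775)/((0.08206)(466)) = 19.875/38.240 = 0.5197

Z ≈ 0.5197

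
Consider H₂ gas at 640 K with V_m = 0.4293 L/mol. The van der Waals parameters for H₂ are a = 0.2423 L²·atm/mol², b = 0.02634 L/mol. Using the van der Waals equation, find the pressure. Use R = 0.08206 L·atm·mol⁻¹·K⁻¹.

P ≈ 129.0 atm

P = RT/(V_m − b) − a/V_m²
RT/(V_m − b) = (0.08206)(640)/(0.4293 − 0.02634) = 52.518/0.40296 = 130.33 atm
a/V_m² = 0.2423/(0.4293)² = 1.3147 atm
P = 130.33 − 1.3147 = 129.0 atm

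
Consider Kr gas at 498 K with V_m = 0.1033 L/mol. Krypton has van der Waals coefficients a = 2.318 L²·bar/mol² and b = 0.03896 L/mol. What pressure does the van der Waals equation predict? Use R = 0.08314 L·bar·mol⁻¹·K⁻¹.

P = RT/(V_m − b) − a/V_m²
RT/(V_m − b) = (0.08314)(498)/(0.1033 − 0.03896) = 41.404/0.064340 = 643.52 bar
a/V_m² = 2.318/(0.1033)² = 217.23 bar
P = 643.52 − 217.23 = 426.3 bar

P ≈ 426.3 bar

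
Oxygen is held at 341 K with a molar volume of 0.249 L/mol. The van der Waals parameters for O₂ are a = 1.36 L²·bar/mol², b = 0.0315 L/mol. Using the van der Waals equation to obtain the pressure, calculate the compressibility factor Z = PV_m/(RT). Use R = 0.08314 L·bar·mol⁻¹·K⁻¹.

P = RT/(V_m − b) − a/V_m² = (0.08314)(341)/(0.249 − 0.0315) − 1.36/(0.249)²
  = 28.351/0.21750 − 21.935 = 130.35 − 21.935 = 108.42 bar
Z = PV_m/(RT) = (108.42)(0.249)/((0.08314)(341)) = 26.997/28.351 = 0.9522

Z ≈ 0.9522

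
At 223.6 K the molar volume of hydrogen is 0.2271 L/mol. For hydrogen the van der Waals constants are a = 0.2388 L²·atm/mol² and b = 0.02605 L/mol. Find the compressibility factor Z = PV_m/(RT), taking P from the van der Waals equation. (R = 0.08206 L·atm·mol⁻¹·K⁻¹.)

Z ≈ 1.072

P = RT/(V_m − b) − a/V_m² = (0.08206)(223.6)/(0.2271 − 0.02605) − 0.2388/(0.2271)²
  = 18.349/0.20105 − 4.6302 = 91.266 − 4.6302 = 86.636 atm
Z = PV_m/(RT) = (86.636)(0.2271)/((0.08206)(223.6)) = 19.675/18.349 = 1.072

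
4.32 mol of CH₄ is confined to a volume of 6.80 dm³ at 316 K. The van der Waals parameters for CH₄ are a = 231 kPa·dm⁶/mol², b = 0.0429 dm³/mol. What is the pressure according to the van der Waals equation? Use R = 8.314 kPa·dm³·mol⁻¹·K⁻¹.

P = nRT/(V − nb) − a n²/V²
nRT/(V − nb) = (4.32)(8.314)(316)/(6.80 − 4.32×0.0429) = 11350/6.6147 = 1715.9 kPa
a n²/V² = (231)(4.32)²/(6.80)² = 93.231 kPa
P = 1715.9 − 93.231 = 1623 kPa

P ≈ 1623 kPa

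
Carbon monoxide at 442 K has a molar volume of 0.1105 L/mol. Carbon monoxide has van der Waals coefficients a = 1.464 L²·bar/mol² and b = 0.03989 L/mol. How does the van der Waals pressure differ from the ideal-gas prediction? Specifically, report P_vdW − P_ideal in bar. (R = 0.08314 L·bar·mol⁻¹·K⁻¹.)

ΔP ≈ 67.98 bar

Ideal: P_ideal = RT/V_m = (0.08314)(442)/0.1105 = 332.560 bar
vdW: P = RT/(V_m − b) − a/V_m² = 36.7479/0.0706100 − 1.464/0.0122103 = 520.435 − 119.899 = 400.536 bar
ΔP = 400.536 − 332.560 = 67.98 bar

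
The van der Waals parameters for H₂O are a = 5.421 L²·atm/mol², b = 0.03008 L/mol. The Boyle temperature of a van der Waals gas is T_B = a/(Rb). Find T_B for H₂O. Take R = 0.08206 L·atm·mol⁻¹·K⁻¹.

T_B ≈ 2196 K

For a van der Waals gas the second virial coefficient B₂ = b − a/(RT) vanishes at T_B = a/(Rb).
T_B = 5.421/(0.08206×0.03008) = 5.421/0.0024684 = 2196 K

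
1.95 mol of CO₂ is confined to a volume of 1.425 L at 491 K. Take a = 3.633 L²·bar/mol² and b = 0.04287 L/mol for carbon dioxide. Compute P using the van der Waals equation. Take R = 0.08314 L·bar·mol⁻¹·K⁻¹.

P ≈ 52.54 bar

P = nRT/(V − nb) − a n²/V²
nRT/(V − nb) = (1.95)(0.08314)(491)/(1.425 − 1.95×0.04287) = 79.602/1.3414 = 59.342 bar
a n²/V² = (3.633)(1.95)²/(1.425)² = 6.8031 bar
P = 59.342 − 6.8031 = 52.54 bar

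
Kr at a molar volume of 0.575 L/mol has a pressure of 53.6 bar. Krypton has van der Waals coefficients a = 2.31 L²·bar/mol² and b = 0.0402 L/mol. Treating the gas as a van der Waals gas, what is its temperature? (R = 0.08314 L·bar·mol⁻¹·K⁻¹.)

T ≈ 389.7 K

T = (P + a/V_m²)(V_m − b)/R
P + a/V_m² = 53.6 + 2.31/(0.575)² = 60.587 bar
V_m − b = 0.575 − 0.0402 = 0.53480 L/mol
T = (60.587)(0.53480)/0.08314 = 389.7 K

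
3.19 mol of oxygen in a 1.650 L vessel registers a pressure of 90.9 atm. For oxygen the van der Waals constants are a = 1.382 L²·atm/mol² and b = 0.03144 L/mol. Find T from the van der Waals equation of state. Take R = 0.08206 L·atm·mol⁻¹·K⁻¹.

T ≈ 568.7 K

T = (P + a n²/V²)(V − nb)/(nR)
P + a n²/V² = 90.9 + (1.382)(3.19)²/(1.650)² = 96.066 atm
V − nb = 1.650 − (3.19)(0.03144) = 1.5497 L
T = (96.066)(1.5497)/((3.19)(0.08206)) = 568.7 K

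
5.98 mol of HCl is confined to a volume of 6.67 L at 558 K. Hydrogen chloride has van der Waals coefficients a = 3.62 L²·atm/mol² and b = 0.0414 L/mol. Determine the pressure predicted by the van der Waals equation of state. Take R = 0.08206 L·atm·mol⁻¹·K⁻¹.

P = nRT/(V − nb) − a n²/V²
nRT/(V − nb) = (5.98)(0.08206)(558)/(6.67 − 5.98×0.0414) = 273.82/6.4224 = 42.635 atm
a n²/V² = (3.62)(5.98)²/(6.67)² = 2.9098 atm
P = 42.635 − 2.9098 = 39.73 atm

P ≈ 39.73 atm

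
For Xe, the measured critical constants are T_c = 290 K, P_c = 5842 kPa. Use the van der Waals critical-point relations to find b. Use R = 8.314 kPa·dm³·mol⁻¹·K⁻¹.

b ≈ 0.05159 dm³/mol

From T_c = 8a/(27Rb) and P_c = a/(27b²): b = R T_c/(8 P_c).
b = (8.314)(290)/(8×5842) = 2411.1/46736 = 0.05159 dm³/mol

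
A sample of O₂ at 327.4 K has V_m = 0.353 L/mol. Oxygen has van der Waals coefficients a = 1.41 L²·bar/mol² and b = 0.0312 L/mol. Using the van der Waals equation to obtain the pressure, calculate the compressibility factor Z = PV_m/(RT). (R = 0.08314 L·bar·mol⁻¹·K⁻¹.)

Z ≈ 0.9502

P = RT/(V_m − b) − a/V_m² = (0.08314)(327.4)/(0.353 − 0.0312) − 1.41/(0.353)²
  = 27.220/0.32180 − 11.315 = 84.587 − 11.315 = 73.272 bar
Z = PV_m/(RT) = (73.272)(0.353)/((0.08314)(327.4)) = 25.865/27.220 = 0.9502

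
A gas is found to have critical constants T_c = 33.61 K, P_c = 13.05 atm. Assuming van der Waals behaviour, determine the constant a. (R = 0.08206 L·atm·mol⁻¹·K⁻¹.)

From T_c = 8a/(27Rb) and P_c = a/(27b²): a = 27 R² T_c²/(64 P_c).
a = 27×(0.08206)²×(33.61)²/(64×13.05) = 205.38/835.20 = 0.2459 L²·atm/mol²

a ≈ 0.2459 L²·atm/mol²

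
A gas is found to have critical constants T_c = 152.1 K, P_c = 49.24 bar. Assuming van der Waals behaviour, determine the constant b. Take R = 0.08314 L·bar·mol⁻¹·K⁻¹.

b ≈ 0.03210 L/mol

From T_c = 8a/(27Rb) and P_c = a/(27b²): b = R T_c/(8 P_c).
b = (0.08314)(152.1)/(8×49.24) = 12.646/393.92 = 0.03210 L/mol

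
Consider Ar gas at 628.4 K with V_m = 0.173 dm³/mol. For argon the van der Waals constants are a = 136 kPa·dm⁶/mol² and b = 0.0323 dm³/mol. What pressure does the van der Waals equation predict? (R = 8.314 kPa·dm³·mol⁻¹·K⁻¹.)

P ≈ 32588 kPa

P = RT/(V_m − b) − a/V_m²
RT/(V_m − b) = (8.314)(628.4)/(0.173 − 0.0323) = 5224.5/0.14070 = 37132 kPa
a/V_m² = 136/(0.173)² = 4544.1 kPa
P = 37132 − 4544.1 = 32588 kPa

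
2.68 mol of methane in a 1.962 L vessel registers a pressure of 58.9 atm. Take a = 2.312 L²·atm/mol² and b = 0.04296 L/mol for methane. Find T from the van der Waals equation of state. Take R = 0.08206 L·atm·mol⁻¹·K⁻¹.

T = (P + a n²/V²)(V − nb)/(nR)
P + a n²/V² = 58.9 + (2.312)(2.68)²/(1.962)² = 63.214 atm
V − nb = 1.962 − (2.68)(0.04296) = 1.8469 L
T = (63.214)(1.8469)/((2.68)(0.08206)) = 530.9 K

T ≈ 530.9 K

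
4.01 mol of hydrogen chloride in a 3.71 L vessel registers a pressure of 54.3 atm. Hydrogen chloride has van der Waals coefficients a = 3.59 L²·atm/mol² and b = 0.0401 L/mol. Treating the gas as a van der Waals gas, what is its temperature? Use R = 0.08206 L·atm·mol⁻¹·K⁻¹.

T ≈ 630.9 K

T = (P + a n²/V²)(V − nb)/(nR)
P + a n²/V² = 54.3 + (3.59)(4.01)²/(3.71)² = 58.494 atm
V − nb = 3.71 − (4.01)(0.0401) = 3.5492 L
T = (58.494)(3.5492)/((4.01)(0.08206)) = 630.9 K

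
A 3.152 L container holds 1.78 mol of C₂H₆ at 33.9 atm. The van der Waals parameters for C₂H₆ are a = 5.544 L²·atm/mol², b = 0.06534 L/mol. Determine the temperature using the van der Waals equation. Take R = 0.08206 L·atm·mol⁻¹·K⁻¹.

T = (P + a n²/V²)(V − nb)/(nR)
P + a n²/V² = 33.9 + (5.544)(1.78)²/(3.152)² = 35.668 atm
V − nb = 3.152 − (1.78)(0.06534) = 3.0357 L
T = (35.668)(3.0357)/((1.78)(0.08206)) = 741.3 K

T ≈ 741.3 K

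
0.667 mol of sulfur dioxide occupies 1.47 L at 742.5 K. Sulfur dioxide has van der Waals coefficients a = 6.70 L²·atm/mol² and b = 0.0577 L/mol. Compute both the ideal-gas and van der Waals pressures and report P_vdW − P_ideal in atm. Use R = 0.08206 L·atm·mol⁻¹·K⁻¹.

Ideal: P_ideal = nRT/V = (0.667)(0.08206)(742.5)/1.47 = 27.6463 atm
vdW: P = nRT/(V − nb) − a n²/V² = 40.6400/1.43151 − 2.98076/2.16090 = 28.3896 − 1.37941 = 27.0102 atm
ΔP = 27.0102 − 27.6463 = -0.636 atm

ΔP ≈ -0.636 atm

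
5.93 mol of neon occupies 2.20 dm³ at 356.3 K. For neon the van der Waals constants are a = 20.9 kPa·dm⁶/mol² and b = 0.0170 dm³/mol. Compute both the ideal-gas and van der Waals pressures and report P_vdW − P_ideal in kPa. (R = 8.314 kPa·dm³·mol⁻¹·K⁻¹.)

ΔP ≈ 231.6 kPa

Ideal: P_ideal = nRT/V = (5.93)(8.314)(356.3)/2.20 = 7984.69 kPa
vdW: P = nRT/(V − nb) − a n²/V² = 17566.3/2.09919 − 734.946/4.84000 = 8368.13 − 151.848 = 8216.28 kPa
ΔP = 8216.28 − 7984.69 = 231.6 kPa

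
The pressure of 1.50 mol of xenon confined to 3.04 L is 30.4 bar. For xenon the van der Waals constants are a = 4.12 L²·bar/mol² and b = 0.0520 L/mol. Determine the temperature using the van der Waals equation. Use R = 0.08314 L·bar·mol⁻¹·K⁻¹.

T ≈ 745.9 K

T = (P + a n²/V²)(V − nb)/(nR)
P + a n²/V² = 30.4 + (4.12)(1.50)²/(3.04)² = 31.403 bar
V − nb = 3.04 − (1.50)(0.0520) = 2.9620 L
T = (31.403)(2.9620)/((1.50)(0.08314)) = 745.9 K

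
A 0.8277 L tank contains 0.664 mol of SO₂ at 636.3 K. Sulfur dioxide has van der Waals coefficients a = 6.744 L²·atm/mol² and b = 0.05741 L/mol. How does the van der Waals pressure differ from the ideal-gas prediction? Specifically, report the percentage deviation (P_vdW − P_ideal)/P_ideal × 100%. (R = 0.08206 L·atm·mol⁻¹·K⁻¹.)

-5.53 %

Ideal: P_ideal = nRT/V = (0.664)(0.08206)(636.3)/0.8277 = 41.8879 atm
vdW: P = nRT/(V − nb) − a n²/V² = 34.6706/0.789580 − 2.97340/0.685087 = 43.9102 − 4.34018 = 39.5700 atm
% deviation = (39.5700 − 41.8879)/41.8879 × 100% = -5.53%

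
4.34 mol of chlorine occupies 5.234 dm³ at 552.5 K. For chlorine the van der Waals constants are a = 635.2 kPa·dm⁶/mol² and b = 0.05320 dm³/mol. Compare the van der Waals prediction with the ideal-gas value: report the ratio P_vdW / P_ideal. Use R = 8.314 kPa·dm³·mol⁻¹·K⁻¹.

P_vdW / P_ideal ≈ 0.9315

Ideal: P_ideal = nRT/V = (4.34)(8.314)(552.5)/5.234 = 3808.89 kPa
vdW: P = nRT/(V − nb) − a n²/V² = 19935.7/5.00311 − 11964.4/27.3948 = 3984.66 − 436.740 = 3547.92 kPa
Ratio = 3547.92/3808.89 = 0.9315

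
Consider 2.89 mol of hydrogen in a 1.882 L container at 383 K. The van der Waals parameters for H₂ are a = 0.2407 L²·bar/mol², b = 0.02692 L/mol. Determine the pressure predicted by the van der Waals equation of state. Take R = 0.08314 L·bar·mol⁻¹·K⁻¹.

P ≈ 50.44 bar

P = nRT/(V − nb) − a n²/V²
nRT/(V − nb) = (2.89)(0.08314)(383)/(1.882 − 2.89×0.02692) = 92.025/1.8042 = 51.006 bar
a n²/V² = (0.2407)(2.89)²/(1.882)² = 0.56759 bar
P = 51.006 − 0.56759 = 50.44 bar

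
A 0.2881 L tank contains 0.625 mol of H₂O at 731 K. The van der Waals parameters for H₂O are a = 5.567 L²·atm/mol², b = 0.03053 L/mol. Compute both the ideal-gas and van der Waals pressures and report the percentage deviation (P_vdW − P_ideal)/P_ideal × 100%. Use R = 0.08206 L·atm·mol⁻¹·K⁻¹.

Ideal: P_ideal = nRT/V = (0.625)(0.08206)(731)/0.2881 = 130.132 atm
vdW: P = nRT/(V − nb) − a n²/V² = 37.4912/0.269019 − 2.17461/0.0830016 = 139.363 − 26.1996 = 113.163 atm
% deviation = (113.163 − 130.132)/130.132 × 100% = -13.04%

-13.04 %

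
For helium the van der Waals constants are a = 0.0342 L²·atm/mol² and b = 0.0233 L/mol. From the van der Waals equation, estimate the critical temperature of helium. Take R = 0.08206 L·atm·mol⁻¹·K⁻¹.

T_c ≈ 5.300 K

For a van der Waals gas, T_c = 8a/(27Rb).
T_c = 8×0.0342/(27×0.08206×0.0233) = 0.27360/0.051624 = 5.300 K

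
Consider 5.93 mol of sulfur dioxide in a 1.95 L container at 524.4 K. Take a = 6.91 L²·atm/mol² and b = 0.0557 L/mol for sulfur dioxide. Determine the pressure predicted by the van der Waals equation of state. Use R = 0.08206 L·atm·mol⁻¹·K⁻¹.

P = nRT/(V − nb) − a n²/V²
nRT/(V − nb) = (5.93)(0.08206)(524.4)/(1.95 − 5.93×0.0557) = 255.18/1.6197 = 157.55 atm
a n²/V² = (6.91)(5.93)²/(1.95)² = 63.903 atm
P = 157.55 − 63.903 = 93.65 atm

P ≈ 93.65 atm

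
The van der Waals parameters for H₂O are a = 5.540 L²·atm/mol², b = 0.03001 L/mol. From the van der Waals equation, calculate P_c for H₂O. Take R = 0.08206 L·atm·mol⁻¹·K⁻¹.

For a van der Waals gas, P_c = a/(27b²).
P_c = 5.540/(27×(0.03001)²) = 5.540/0.024316 = 227.8 atm

P_c ≈ 227.8 atm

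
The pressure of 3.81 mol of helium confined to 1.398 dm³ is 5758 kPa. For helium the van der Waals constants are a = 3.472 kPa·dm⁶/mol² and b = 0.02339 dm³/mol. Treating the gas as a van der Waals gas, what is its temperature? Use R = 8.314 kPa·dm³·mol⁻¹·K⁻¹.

T ≈ 239.0 K

T = (P + a n²/V²)(V − nb)/(nR)
P + a n²/V² = 5758 + (3.472)(3.81)²/(1.398)² = 5783.8 kPa
V − nb = 1.398 − (3.81)(0.02339) = 1.3089 dm³
T = (5783.8)(1.3089)/((3.81)(8.314)) = 239.0 K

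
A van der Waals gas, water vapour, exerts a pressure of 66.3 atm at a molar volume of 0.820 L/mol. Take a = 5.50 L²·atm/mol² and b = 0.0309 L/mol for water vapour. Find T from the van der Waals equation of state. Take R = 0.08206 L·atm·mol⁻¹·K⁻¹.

T = (P + a/V_m²)(V_m − b)/R
P + a/V_m² = 66.3 + 5.50/(0.820)² = 74.480 atm
V_m − b = 0.820 − 0.0309 = 0.78910 L/mol
T = (74.480)(0.78910)/0.08206 = 716.2 K

T ≈ 716.2 K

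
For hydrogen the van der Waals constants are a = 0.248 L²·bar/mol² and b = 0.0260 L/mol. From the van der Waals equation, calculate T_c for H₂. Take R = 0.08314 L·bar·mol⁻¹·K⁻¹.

T_c ≈ 33.99 K

For a van der Waals gas, T_c = 8a/(27Rb).
T_c = 8×0.248/(27×0.08314×0.0260) = 1.9840/0.058364 = 33.99 K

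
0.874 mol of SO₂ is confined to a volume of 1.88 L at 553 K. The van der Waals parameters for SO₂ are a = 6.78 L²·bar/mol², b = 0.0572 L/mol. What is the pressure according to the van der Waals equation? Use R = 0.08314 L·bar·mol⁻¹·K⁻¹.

P = nRT/(V − nb) − a n²/V²
nRT/(V − nb) = (0.874)(0.08314)(553)/(1.88 − 0.874×0.0572) = 40.183/1.8300 = 21.958 bar
a n²/V² = (6.78)(0.874)²/(1.88)² = 1.4653 bar
P = 21.958 − 1.4653 = 20.49 bar

P ≈ 20.49 bar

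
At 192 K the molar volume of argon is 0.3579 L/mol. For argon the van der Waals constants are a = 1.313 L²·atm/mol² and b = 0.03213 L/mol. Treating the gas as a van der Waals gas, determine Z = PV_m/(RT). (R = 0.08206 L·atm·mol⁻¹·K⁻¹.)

P = RT/(V_m − b) − a/V_m² = (0.08206)(192)/(0.3579 − 0.03213) − 1.313/(0.3579)²
  = 15.756/0.32577 − 10.250 = 48.365 − 10.250 = 38.115 atm
Z = PV_m/(RT) = (38.115)(0.3579)/((0.08206)(192)) = 13.641/15.756 = 0.8658

Z ≈ 0.8658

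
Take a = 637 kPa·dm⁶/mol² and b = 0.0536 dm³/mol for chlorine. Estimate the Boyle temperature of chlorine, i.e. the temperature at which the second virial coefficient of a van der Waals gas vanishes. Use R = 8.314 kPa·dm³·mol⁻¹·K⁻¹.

For a van der Waals gas the second virial coefficient B₂ = b − a/(RT) vanishes at T_B = a/(Rb).
T_B = 637/(8.314×0.0536) = 637/0.44563 = 1429 K

T_B ≈ 1429 K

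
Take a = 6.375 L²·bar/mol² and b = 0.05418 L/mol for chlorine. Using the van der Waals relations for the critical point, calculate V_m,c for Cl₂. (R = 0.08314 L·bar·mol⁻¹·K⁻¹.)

For a van der Waals gas, V_m,c = 3b.
V_m,c = 3×0.05418 = 0.1625 L/mol

V_m,c ≈ 0.1625 L/mol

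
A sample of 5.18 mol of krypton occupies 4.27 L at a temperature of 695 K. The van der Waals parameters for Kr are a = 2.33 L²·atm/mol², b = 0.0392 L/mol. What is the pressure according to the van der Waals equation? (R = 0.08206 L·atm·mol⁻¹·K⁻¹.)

P = nRT/(V − nb) − a n²/V²
nRT/(V − nb) = (5.18)(0.08206)(695)/(4.27 − 5.18×0.0392) = 295.42/4.0669 = 72.640 atm
a n²/V² = (2.33)(5.18)²/(4.27)² = 3.4289 atm
P = 72.640 − 3.4289 = 69.21 atm

P ≈ 69.21 atm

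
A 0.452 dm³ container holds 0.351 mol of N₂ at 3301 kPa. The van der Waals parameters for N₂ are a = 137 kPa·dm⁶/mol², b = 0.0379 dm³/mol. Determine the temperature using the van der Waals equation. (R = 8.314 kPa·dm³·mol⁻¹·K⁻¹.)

T = (P + a n²/V²)(V − nb)/(nR)
P + a n²/V² = 3301 + (137)(0.351)²/(0.452)² = 3383.6 kPa
V − nb = 0.452 − (0.351)(0.0379) = 0.43870 dm³
T = (3383.6)(0.43870)/((0.351)(8.314)) = 508.7 K

T ≈ 508.7 K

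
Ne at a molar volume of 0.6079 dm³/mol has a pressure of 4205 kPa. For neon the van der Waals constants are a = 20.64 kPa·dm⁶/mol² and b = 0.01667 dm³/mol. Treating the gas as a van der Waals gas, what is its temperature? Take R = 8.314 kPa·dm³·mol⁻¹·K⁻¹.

T = (P + a/V_m²)(V_m − b)/R
P + a/V_m² = 4205 + 20.64/(0.6079)² = 4260.9 kPa
V_m − b = 0.6079 − 0.01667 = 0.59123 dm³/mol
T = (4260.9)(0.59123)/8.314 = 303.0 K

T ≈ 303.0 K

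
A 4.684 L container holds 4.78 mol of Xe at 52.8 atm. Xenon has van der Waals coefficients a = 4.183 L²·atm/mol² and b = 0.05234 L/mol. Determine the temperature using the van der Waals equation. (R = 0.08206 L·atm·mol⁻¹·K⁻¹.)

T ≈ 646.1 K

T = (P + a n²/V²)(V − nb)/(nR)
P + a n²/V² = 52.8 + (4.183)(4.78)²/(4.684)² = 57.156 atm
V − nb = 4.684 − (4.78)(0.05234) = 4.4338 L
T = (57.156)(4.4338)/((4.78)(0.08206)) = 646.1 K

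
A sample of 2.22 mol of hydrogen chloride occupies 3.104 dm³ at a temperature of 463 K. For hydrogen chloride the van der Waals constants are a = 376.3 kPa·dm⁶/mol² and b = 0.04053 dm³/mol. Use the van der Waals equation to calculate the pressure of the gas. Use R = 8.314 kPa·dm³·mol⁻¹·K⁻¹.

P ≈ 2643 kPa

P = nRT/(V − nb) − a n²/V²
nRT/(V − nb) = (2.22)(8.314)(463)/(3.104 − 2.22×0.04053) = 8545.6/3.0140 = 2835.3 kPa
a n²/V² = (376.3)(2.22)²/(3.104)² = 192.48 kPa
P = 2835.3 − 192.48 = 2643 kPa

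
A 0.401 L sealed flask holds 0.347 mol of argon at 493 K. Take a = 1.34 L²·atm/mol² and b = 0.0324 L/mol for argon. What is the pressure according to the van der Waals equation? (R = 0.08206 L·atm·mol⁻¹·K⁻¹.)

P = nRT/(V − nb) − a n²/V²
nRT/(V − nb) = (0.347)(0.08206)(493)/(0.401 − 0.347×0.0324) = 14.038/0.38976 = 36.017 atm
a n²/V² = (1.34)(0.347)²/(0.401)² = 1.0034 atm
P = 36.017 − 1.0034 = 35.01 atm

P ≈ 35.01 atm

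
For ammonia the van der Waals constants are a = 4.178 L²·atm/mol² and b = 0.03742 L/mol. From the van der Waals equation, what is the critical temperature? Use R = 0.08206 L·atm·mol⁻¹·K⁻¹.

T_c ≈ 403.1 K

For a van der Waals gas, T_c = 8a/(27Rb).
T_c = 8×4.178/(27×0.08206×0.03742) = 33.424/0.082909 = 403.1 K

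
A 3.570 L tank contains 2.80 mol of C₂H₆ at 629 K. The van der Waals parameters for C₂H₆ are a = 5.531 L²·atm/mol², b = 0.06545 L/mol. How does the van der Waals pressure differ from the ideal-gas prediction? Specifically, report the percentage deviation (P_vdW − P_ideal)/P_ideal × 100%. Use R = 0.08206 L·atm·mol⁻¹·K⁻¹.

-2.99 %

Ideal: P_ideal = nRT/V = (2.80)(0.08206)(629)/3.570 = 40.4829 atm
vdW: P = nRT/(V − nb) − a n²/V² = 144.524/3.38674 − 43.3630/12.7449 = 42.6735 − 3.40238 = 39.2711 atm
% deviation = (39.2711 − 40.4829)/40.4829 × 100% = -2.99%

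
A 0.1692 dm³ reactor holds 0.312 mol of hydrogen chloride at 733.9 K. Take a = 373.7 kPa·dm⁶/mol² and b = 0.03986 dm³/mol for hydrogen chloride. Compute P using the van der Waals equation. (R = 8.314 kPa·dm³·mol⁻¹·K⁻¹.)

P ≈ 10873 kPa

P = nRT/(V − nb) − a n²/V²
nRT/(V − nb) = (0.312)(8.314)(733.9)/(0.1692 − 0.312×0.03986) = 1903.7/0.15676 = 12144 kPa
a n²/V² = (373.7)(0.312)²/(0.1692)² = 1270.7 kPa
P = 12144 − 1270.7 = 10873 kPa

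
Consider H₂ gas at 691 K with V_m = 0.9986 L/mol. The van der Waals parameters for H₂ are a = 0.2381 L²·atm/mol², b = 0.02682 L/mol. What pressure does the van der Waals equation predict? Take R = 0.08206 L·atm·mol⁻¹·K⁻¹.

P = RT/(V_m − b) − a/V_m²
RT/(V_m − b) = (0.08206)(691)/(0.9986 − 0.02682) = 56.703/0.97178 = 58.350 atm
a/V_m² = 0.2381/(0.9986)² = 0.23877 atm
P = 58.350 − 0.23877 = 58.11 atm

P ≈ 58.11 atm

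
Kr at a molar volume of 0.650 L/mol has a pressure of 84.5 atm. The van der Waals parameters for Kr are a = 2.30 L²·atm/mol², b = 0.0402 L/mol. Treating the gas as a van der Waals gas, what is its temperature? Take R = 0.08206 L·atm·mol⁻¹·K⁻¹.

T ≈ 668.4 K

T = (P + a/V_m²)(V_m − b)/R
P + a/V_m² = 84.5 + 2.30/(0.650)² = 89.944 atm
V_m − b = 0.650 − 0.0402 = 0.60980 L/mol
T = (89.944)(0.60980)/0.08206 = 668.4 K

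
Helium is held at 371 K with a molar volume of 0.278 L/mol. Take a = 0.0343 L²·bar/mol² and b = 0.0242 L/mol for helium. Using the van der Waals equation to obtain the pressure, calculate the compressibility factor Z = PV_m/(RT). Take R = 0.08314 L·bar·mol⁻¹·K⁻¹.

P = RT/(V_m − b) − a/V_m² = (0.08314)(371)/(0.278 − 0.0242) − 0.0343/(0.278)²
  = 30.845/0.25380 − 0.44382 = 121.53 − 0.44382 = 121.09 bar
Z = PV_m/(RT) = (121.09)(0.278)/((0.08314)(371)) = 33.663/30.845 = 1.091

Z ≈ 1.091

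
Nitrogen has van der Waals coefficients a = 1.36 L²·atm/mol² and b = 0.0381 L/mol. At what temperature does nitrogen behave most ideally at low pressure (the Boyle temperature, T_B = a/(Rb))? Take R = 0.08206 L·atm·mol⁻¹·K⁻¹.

T_B ≈ 435.0 K

For a van der Waals gas the second virial coefficient B₂ = b − a/(RT) vanishes at T_B = a/(Rb).
T_B = 1.36/(0.08206×0.0381) = 1.36/0.0031265 = 435.0 K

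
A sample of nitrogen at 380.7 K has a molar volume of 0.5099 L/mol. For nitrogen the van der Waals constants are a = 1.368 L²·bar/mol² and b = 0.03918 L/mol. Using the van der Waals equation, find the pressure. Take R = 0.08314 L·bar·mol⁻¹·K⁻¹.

P = RT/(V_m − b) − a/V_m²
RT/(V_m − b) = (0.08314)(380.7)/(0.5099 − 0.03918) = 31.651/0.47072 = 67.240 bar
a/V_m² = 1.368/(0.5099)² = 5.2616 bar
P = 67.240 − 5.2616 = 61.98 bar

P ≈ 61.98 bar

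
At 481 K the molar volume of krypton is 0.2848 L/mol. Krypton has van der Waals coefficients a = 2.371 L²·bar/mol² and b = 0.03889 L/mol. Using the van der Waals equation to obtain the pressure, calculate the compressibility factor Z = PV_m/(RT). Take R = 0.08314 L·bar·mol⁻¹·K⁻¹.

Z ≈ 0.9500

P = RT/(V_m − b) − a/V_m² = (0.08314)(481)/(0.2848 − 0.03889) − 2.371/(0.2848)²
  = 39.990/0.24591 − 29.232 = 162.62 − 29.232 = 133.39 bar
Z = PV_m/(RT) = (133.39)(0.2848)/((0.08314)(481)) = 37.989/39.990 = 0.9500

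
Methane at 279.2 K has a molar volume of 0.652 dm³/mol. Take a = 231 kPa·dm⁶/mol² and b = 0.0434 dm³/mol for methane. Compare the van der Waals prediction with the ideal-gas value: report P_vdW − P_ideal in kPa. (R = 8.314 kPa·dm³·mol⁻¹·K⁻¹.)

ΔP ≈ -289.5 kPa

Ideal: P_ideal = RT/V_m = (8.314)(279.2)/0.652 = 3560.23 kPa
vdW: P = RT/(V_m − b) − a/V_m² = 2321.27/0.608600 − 231/0.425104 = 3814.11 − 543.396 = 3270.71 kPa
ΔP = 3270.71 − 3560.23 = -289.5 kPa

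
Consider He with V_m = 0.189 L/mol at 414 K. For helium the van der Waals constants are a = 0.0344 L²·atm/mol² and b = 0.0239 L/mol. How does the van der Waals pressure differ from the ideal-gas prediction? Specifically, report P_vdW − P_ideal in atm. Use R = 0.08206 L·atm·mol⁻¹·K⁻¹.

Ideal: P_ideal = RT/V_m = (0.08206)(414)/0.189 = 179.750 atm
vdW: P = RT/(V_m − b) − a/V_m² = 33.9728/0.165100 − 0.0344/0.0357210 = 205.771 − 0.963019 = 204.808 atm
ΔP = 204.808 − 179.750 = 25.06 atm

ΔP ≈ 25.06 atm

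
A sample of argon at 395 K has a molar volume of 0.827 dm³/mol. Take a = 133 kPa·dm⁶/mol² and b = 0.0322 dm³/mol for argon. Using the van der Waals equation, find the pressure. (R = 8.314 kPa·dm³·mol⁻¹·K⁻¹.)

P ≈ 3937 kPa

P = RT/(V_m − b) − a/V_m²
RT/(V_m − b) = (8.314)(395)/(0.827 − 0.0322) = 3284.0/0.79480 = 4131.9 kPa
a/V_m² = 133/(0.827)² = 194.46 kPa
P = 4131.9 − 194.46 = 3937 kPa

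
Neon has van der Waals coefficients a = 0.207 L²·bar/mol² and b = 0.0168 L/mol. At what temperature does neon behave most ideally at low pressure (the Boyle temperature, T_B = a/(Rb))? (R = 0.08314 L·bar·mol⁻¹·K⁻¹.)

For a van der Waals gas the second virial coefficient B₂ = b − a/(RT) vanishes at T_B = a/(Rb).
T_B = 0.207/(0.08314×0.0168) = 0.207/0.0013968 = 148.2 K

T_B ≈ 148.2 K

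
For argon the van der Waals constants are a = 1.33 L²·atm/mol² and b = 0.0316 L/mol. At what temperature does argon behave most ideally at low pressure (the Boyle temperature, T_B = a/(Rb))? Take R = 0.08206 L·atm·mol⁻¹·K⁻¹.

T_B ≈ 512.9 K

For a van der Waals gas the second virial coefficient B₂ = b − a/(RT) vanishes at T_B = a/(Rb).
T_B = 1.33/(0.08206×0.0316) = 1.33/0.0025931 = 512.9 K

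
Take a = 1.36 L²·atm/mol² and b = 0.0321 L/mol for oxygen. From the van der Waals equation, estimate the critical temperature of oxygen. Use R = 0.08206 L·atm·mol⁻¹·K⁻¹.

For a van der Waals gas, T_c = 8a/(27Rb).
T_c = 8×1.36/(27×0.08206×0.0321) = 10.880/0.071121 = 153.0 K

T_c ≈ 153.0 K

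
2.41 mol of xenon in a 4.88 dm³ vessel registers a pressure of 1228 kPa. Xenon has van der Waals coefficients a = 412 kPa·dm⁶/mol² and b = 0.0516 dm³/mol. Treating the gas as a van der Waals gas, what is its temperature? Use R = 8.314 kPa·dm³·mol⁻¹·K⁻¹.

T = (P + a n²/V²)(V − nb)/(nR)
P + a n²/V² = 1228 + (412)(2.41)²/(4.88)² = 1328.5 kPa
V − nb = 4.88 − (2.41)(0.0516) = 4.7556 dm³
T = (1328.5)(4.7556)/((2.41)(8.314)) = 315.3 K

T ≈ 315.3 K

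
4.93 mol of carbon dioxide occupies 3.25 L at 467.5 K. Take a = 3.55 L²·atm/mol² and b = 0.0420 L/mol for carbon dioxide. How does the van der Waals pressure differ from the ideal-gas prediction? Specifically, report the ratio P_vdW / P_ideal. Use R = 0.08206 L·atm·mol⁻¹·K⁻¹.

Ideal: P_ideal = nRT/V = (4.93)(0.08206)(467.5)/3.25 = 58.1938 atm
vdW: P = nRT/(V − nb) − a n²/V² = 189.130/3.04294 − 86.2824/10.5625 = 62.1537 − 8.16875 = 53.9850 atm
Ratio = 53.9850/58.1938 = 0.9277

P_vdW / P_ideal ≈ 0.9277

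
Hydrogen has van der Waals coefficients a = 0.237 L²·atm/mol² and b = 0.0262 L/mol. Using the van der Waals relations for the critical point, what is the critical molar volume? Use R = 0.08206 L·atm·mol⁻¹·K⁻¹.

For a van der Waals gas, V_m,c = 3b.
V_m,c = 3×0.0262 = 0.07860 L/mol

V_m,c ≈ 0.07860 L/mol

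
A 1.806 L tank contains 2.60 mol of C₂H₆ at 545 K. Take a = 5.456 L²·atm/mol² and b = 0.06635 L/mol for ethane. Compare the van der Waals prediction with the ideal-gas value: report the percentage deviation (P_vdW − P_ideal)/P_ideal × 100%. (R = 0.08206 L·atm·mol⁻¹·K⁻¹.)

Ideal: P_ideal = nRT/V = (2.60)(0.08206)(545)/1.806 = 64.3848 atm
vdW: P = nRT/(V − nb) − a n²/V² = 116.279/1.63349 − 36.8826/3.26164 = 71.1844 − 11.3080 = 59.8764 atm
% deviation = (59.8764 − 64.3848)/64.3848 × 100% = -7.00%

-7.00 %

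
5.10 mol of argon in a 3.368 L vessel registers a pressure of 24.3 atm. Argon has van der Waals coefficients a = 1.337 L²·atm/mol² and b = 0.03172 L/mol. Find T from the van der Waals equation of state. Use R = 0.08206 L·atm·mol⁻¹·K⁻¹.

T ≈ 209.7 K

T = (P + a n²/V²)(V − nb)/(nR)
P + a n²/V² = 24.3 + (1.337)(5.10)²/(3.368)² = 27.366 atm
V − nb = 3.368 − (5.10)(0.03172) = 3.2062 L
T = (27.366)(3.2062)/((5.10)(0.08206)) = 209.7 K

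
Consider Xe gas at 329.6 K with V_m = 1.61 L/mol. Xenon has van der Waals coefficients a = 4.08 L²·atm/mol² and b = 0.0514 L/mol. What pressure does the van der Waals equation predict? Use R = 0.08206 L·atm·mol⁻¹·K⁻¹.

P ≈ 15.78 atm

P = RT/(V_m − b) − a/V_m²
RT/(V_m − b) = (0.08206)(329.6)/(1.61 − 0.0514) = 27.047/1.5586 = 17.353 atm
a/V_m² = 4.08/(1.61)² = 1.5740 atm
P = 17.353 − 1.5740 = 15.78 atm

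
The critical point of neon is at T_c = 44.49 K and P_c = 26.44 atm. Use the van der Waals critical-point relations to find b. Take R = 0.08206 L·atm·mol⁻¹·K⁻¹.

From T_c = 8a/(27Rb) and P_c = a/(27b²): b = R T_c/(8 P_c).
b = (0.08206)(44.49)/(8×26.44) = 3.6508/211.52 = 0.01726 L/mol

b ≈ 0.01726 L/mol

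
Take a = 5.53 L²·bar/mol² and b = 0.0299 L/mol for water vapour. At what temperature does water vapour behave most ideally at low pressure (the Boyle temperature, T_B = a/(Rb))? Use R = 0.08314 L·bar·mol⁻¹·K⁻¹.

For a van der Waals gas the second virial coefficient B₂ = b − a/(RT) vanishes at T_B = a/(Rb).
T_B = 5.53/(0.08314×0.0299) = 5.53/0.0024859 = 2225 K

T_B ≈ 2225 K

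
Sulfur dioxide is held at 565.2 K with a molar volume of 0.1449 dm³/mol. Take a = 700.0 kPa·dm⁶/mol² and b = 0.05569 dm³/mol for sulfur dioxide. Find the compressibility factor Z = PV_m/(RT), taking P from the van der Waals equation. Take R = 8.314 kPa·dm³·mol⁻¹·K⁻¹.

Z ≈ 0.5962

P = RT/(V_m − b) − a/V_m² = (8.314)(565.2)/(0.1449 − 0.05569) − 700.0/(0.1449)²
  = 4699.1/0.089210 − 33340 = 52675 − 33340 = 19335 kPa
Z = PV_m/(RT) = (19335)(0.1449)/((8.314)(565.2)) = 2801.6/4699.1 = 0.5962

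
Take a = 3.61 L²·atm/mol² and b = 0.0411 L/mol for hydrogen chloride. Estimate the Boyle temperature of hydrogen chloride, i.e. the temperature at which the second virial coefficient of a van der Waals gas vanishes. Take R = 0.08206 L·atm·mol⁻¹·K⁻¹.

For a van der Waals gas the second virial coefficient B₂ = b − a/(RT) vanishes at T_B = a/(Rb).
T_B = 3.61/(0.08206×0.0411) = 3.61/0.0033727 = 1070 K

T_B ≈ 1070 K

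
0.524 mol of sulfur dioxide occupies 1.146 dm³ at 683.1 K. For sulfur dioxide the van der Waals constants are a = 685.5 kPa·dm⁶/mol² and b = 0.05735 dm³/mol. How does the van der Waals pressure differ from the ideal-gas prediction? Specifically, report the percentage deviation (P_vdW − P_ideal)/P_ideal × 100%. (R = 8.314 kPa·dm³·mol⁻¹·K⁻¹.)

Ideal: P_ideal = nRT/V = (0.524)(8.314)(683.1)/1.146 = 2596.81 kPa
vdW: P = nRT/(V − nb) − a n²/V² = 2975.95/1.11595 − 188.222/1.31332 = 2666.74 − 143.318 = 2523.42 kPa
% deviation = (2523.42 − 2596.81)/2596.81 × 100% = -2.83%

-2.83 %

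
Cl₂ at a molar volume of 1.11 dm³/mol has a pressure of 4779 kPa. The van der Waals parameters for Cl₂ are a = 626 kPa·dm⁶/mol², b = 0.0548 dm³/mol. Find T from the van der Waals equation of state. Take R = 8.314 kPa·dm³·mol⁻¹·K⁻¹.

T = (P + a/V_m²)(V_m − b)/R
P + a/V_m² = 4779 + 626/(1.11)² = 5287.1 kPa
V_m − b = 1.11 − 0.0548 = 1.0552 dm³/mol
T = (5287.1)(1.0552)/8.314 = 671.0 K

T ≈ 671.0 K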